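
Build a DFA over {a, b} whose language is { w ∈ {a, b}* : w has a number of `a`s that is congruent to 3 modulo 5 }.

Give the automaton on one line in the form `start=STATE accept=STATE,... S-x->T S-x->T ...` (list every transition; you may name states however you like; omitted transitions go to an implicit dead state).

Keep the running count of `a`s modulo 5: each `a` advances along the cycle q0 → q1 → q2 → q3 → q4 → q0 while other symbols loop. Accept at q3.
A 5-state machine:
        a   b  
>  q0   q1  q0 
   q1   q2  q1 
   q2   q3  q2 
 * q3   q4  q3 
   q4   q0  q4 
(> = start, * = accepting)

start=q0 accept=q3 q0-a->q1 q0-b->q0 q1-a->q2 q1-b->q1 q2-a->q3 q2-b->q2 q3-a->q4 q3-b->q3 q4-a->q0 q4-b->q4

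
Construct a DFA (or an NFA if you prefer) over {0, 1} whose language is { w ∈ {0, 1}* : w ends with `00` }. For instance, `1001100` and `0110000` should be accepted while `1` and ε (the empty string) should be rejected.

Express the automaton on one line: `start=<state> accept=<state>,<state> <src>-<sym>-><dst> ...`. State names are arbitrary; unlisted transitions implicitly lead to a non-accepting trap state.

Remember how much of `00` the current input suffix matches. State S0 means no match yet; S1 means the last symbol is `0`; S2 means the last 2 symbols are `00`. Only S2 accepts. On a mismatch, fall back to the longest proper suffix that is still a prefix of `00`.
        0   1  
>  S0   S1  S0 
   S1   S2  S0 
 * S2   S2  S0 
(> = start, * = accepting)

start=S0 accept=S2 S0-0->S1 S0-1->S0 S1-0->S2 S1-1->S0 S2-0->S2 S2-1->S0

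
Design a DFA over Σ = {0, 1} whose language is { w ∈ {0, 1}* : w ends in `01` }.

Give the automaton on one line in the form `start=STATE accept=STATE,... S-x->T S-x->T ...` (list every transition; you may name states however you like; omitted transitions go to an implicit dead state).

Let each state record the length of the longest suffix of the input read so far that is also a prefix of `01`. q1 means the last symbol is `0`; q2 means the last 2 symbols are `01`. Accept only at q2, where the string currently ends in `01`.
A 3-state machine:
        0   1  
>  q0   q1  q0 
   q1   q1  q2 
 * q2   q1  q0 
(> = start, * = accepting)

start=q0 accept=q2 q0-0->q1 q0-1->q0 q1-0->q1 q1-1->q2 q2-0->q1 q2-1->q0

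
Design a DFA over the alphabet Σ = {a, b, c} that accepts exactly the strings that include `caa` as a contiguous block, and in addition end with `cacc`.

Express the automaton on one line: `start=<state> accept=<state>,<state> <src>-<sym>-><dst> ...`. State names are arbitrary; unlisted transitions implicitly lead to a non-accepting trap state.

start=q0 accept=q9 q0-a->q0 q0-b->q0 q0-c->q1 q1-a->q2 q1-b->q0 q1-c->q1 q2-a->q3 q2-b->q0 q2-c->q4 q3-a->q3 q3-b->q3 q3-c->q5 q4-a->q2 q4-b->q0 q4-c->q6 q5-a->q7 q5-b->q3 q5-c->q5 q6-a->q2 q6-b->q0 q6-c->q1 q7-a->q3 q7-b->q3 q7-c->q8 q8-a->q7 q8-b->q3 q8-c->q9 q9-a->q7 q9-b->q3 q9-c->q5

Handle the two conditions separately and then intersect. The first has 4 states tracking whether and how much of `caa` has been seen; the second has 5 states tracking how much of the suffix `cacc` has currently been matched. A product state is a pair (one from each), accepting exactly when both do.
A 10-state machine:
        a   b   c  
>  q0   q0  q0  q1 
   q1   q2  q0  q1 
   q2   q3  q0  q4 
   q3   q3  q3  q5 
   q4   q2  q0  q6 
   q5   q7  q3  q5 
   q6   q2  q0  q1 
   q7   q3  q3  q8 
   q8   q7  q3  q9 
 * q9   q7  q3  q5 
(> = start, * = accepting)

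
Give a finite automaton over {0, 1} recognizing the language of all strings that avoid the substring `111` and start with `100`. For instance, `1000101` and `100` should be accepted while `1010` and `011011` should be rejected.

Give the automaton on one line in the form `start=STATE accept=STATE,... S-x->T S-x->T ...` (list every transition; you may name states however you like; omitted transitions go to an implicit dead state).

start=A accept=E,F,G A-0->B A-1->C B-0->B B-1->B C-0->D C-1->B D-0->E D-1->B E-0->E E-1->F F-0->E F-1->G G-0->E G-1->B

Run two small machines in parallel and take their product. One (4 states) tracks partial matches of the forbidden pattern `111`; the other (5 states) tracks whether the input so far still matches the prefix `100`. Each combined state is a pair, one component from each; accept when both components accept. Minimizing collapses redundant product states.
A 7-state machine:
       0  1 
>  A   B  C 
   B   B  B 
   C   D  B 
   D   E  B 
 * E   E  F 
 * F   E  G 
 * G   E  B 
(> = start, * = accepting)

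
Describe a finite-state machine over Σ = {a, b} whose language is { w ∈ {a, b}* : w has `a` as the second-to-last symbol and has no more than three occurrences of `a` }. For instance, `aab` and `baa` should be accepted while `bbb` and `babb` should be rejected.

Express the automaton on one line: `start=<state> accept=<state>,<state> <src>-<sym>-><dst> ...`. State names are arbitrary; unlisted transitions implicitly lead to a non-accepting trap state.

start=s0 accept=s3,s4,s7,s8,s12 s0-a->s1 s0-b->s2 s1-a->s3 s1-b->s4 s2-a->s5 s2-b->s6 s3-a->s7 s3-b->s8 s4-a->s9 s4-b->s10 s5-a->s3 s5-b->s4 s6-a->s5 s6-b->s6 s7-a->s11 s7-b->s12 s8-a->s13 s8-b->s14 s9-a->s7 s9-b->s8 s10-a->s9 s10-b->s10 s11-a->s11 s11-b->s15 s12-a->s16 s12-b->s17 s13-a->s11 s13-b->s12 s14-a->s13 s14-b->s14 s15-a->s16 s15-b->s18 s16-a->s11 s16-b->s15 s17-a->s16 s17-b->s17 s18-a->s16 s18-b->s18

Run two small machines in parallel and take their product. The first has 7 states tracking the last 2 symbols read; the second has 5 states tracking the count of `a`s, saturating at 4. A product state is a pair (one from each), accepting exactly when both do.
A 19-state machine:
          a    b  
>  s0     s1   s2 
   s1     s3   s4 
   s2     s5   s6 
 * s3     s7   s8 
 * s4     s9  s10 
   s5     s3   s4 
   s6     s5   s6 
 * s7    s11  s12 
 * s8    s13  s14 
   s9     s7   s8 
   s10    s9  s10 
   s11   s11  s15 
 * s12   s16  s17 
   s13   s11  s12 
   s14   s13  s14 
   s15   s16  s18 
   s16   s11  s15 
   s17   s16  s17 
   s18   s16  s18 
(> = start, * = accepting)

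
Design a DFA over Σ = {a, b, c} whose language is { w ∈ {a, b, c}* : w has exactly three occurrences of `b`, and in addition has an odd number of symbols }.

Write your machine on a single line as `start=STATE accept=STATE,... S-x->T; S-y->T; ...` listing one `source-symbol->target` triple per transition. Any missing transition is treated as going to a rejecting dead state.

start=S0; accept=S6; S0-a->S1; S0-b->S2; S0-c->S1; S1-a->S0; S1-b->S3; S1-c->S0; S2-a->S3; S2-b->S4; S2-c->S3; S3-a->S2; S3-b->S5; S3-c->S2; S4-a->S5; S4-b->S6; S4-c->S5; S5-a->S4; S5-b->S7; S5-c->S4; S6-a->S7; S6-b->S8; S6-c->S7; S7-a->S6; S7-b->S9; S7-c->S6; S8-a->S9; S8-b->S9; S8-c->S9; S9-a->S8; S9-b->S8; S9-c->S8

Build one automaton per condition and run them in lockstep. The first has 5 states tracking the count of `b`s, saturating at 4; the second has 2 states tracking the input length modulo 2. A product state is a pair (one from each), accepting exactly when both do.
10 states suffice.
        a   b   c  
>  S0   S1  S2  S1 
   S1   S0  S3  S0 
   S2   S3  S4  S3 
   S3   S2  S5  S2 
   S4   S5  S6  S5 
   S5   S4  S7  S4 
 * S6   S7  S8  S7 
   S7   S6  S9  S6 
   S8   S9  S9  S9 
   S9   S8  S8  S8 
(> = start, * = accepting)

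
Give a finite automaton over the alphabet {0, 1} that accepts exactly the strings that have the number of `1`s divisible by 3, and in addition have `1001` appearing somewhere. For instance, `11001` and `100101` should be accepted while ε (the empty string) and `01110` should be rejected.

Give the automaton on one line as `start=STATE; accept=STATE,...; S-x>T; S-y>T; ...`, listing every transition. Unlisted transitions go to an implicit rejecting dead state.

Build one automaton per condition and run them in lockstep. One (3 states) tracks the count of `1`s modulo 3; the other (5 states) tracks whether and how much of `1001` has been seen. Each combined state is a pair, one component from each; accept when both components accept.
15 states suffice.
       0  1 
>  A   A  B 
   B   C  D 
   C   E  D 
   D   F  G 
   E   H  I 
   F   J  G 
   G   K  B 
   H   H  D 
   I   I  L 
   J   M  L 
   K   N  B 
 * L   L  O 
   M   M  G 
   N   A  O 
   O   O  I 
(> = start, * = accepting)

start=A; accept=L; A-0>A; A-1>B; B-0>C; B-1>D; C-0>E; C-1>D; D-0>F; D-1>G; E-0>H; E-1>I; F-0>J; F-1>G; G-0>K; G-1>B; H-0>H; H-1>D; I-0>I; I-1>L; J-0>M; J-1>L; K-0>N; K-1>B; L-0>L; L-1>O; M-0>M; M-1>G; N-0>A; N-1>O; O-0>O; O-1>I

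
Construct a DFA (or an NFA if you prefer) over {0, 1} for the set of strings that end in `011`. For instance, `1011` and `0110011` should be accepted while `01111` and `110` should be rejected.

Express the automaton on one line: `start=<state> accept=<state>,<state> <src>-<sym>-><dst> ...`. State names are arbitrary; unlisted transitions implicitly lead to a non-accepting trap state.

Remember how much of `011` the current input suffix matches. State s0 means no match yet; s1 means the last symbol is `0`; s2 means the last 2 symbols are `01`; s3 means the last 3 symbols are `011`. Only s3 accepts. On a mismatch, fall back to the longest proper suffix that is still a prefix of `011`.
4 states suffice.
        0   1  
>  s0   s1  s0 
   s1   s1  s2 
   s2   s1  s3 
 * s3   s1  s0 
(> = start, * = accepting)

start=s0 accept=s3 s0-0->s1 s0-1->s0 s1-0->s1 s1-1->s2 s2-0->s1 s2-1->s3 s3-0->s1 s3-1->s0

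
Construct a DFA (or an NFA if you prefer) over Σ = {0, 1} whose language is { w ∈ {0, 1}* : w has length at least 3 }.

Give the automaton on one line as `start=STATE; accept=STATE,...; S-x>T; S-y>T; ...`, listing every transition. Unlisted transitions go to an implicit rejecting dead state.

We only need to distinguish lengths 0, 1, …, 3, and '>3'. Chain A → B → C → D → E on every symbol, with E looping. Accepting states: {D, E}.
A 5-state machine:
       0  1 
>  A   B  B 
   B   C  C 
   C   D  D 
 * D   E  E 
 * E   E  E 
(> = start, * = accepting)

start=A; accept=D,E; A-0>B; A-1>B; B-0>C; B-1>C; C-0>D; C-1>D; D-0>E; D-1>E; E-0>E; E-1>E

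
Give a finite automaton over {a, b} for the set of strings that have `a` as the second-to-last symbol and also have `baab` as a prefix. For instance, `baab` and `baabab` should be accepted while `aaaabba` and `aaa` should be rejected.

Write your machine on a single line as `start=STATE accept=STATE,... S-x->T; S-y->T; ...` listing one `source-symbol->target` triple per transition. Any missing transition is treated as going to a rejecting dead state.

Run two small machines in parallel and take their product. One (7 states) tracks the last 2 symbols read; the other (6 states) tracks whether the input so far still matches the prefix `baab`. Each combined state is a pair, one component from each; accept when both components accept.
13 states suffice.
          a    b  
>  q0     q1   q2 
   q1     q3   q4 
   q2     q5   q6 
   q3     q3   q4 
   q4     q7   q6 
   q5     q8   q4 
   q6     q7   q6 
   q7     q3   q4 
   q8     q3   q9 
 * q9    q10  q11 
   q10   q12   q9 
   q11   q10  q11 
 * q12   q12   q9 
(> = start, * = accepting)

start=q0; accept=q9,q12; q0-a->q1; q0-b->q2; q1-a->q3; q1-b->q4; q2-a->q5; q2-b->q6; q3-a->q3; q3-b->q4; q4-a->q7; q4-b->q6; q5-a->q8; q5-b->q4; q6-a->q7; q6-b->q6; q7-a->q3; q7-b->q4; q8-a->q3; q8-b->q9; q9-a->q10; q9-b->q11; q10-a->q12; q10-b->q9; q11-a->q10; q11-b->q11; q12-a->q12; q12-b->q9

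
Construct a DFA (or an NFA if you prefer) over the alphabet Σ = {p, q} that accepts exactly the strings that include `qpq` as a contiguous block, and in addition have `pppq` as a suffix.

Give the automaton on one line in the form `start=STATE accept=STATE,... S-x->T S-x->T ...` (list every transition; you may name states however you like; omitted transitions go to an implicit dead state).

start=s0 accept=s7 s0-p->s0 s0-q->s1 s1-p->s2 s1-q->s1 s2-p->s0 s2-q->s3 s3-p->s4 s3-q->s3 s4-p->s5 s4-q->s3 s5-p->s6 s5-q->s3 s6-p->s6 s6-q->s7 s7-p->s4 s7-q->s3

Run two small machines in parallel and take their product. One (4 states) tracks whether and how much of `qpq` has been seen; the other (5 states) tracks how much of the suffix `pppq` has currently been matched. Each combined state is a pair, one component from each; accept when both components accept. Equivalent product states are then merged.
With 8 states:
        p   q  
>  s0   s0  s1 
   s1   s2  s1 
   s2   s0  s3 
   s3   s4  s3 
   s4   s5  s3 
   s5   s6  s3 
   s6   s6  s7 
 * s7   s4  s3 
(> = start, * = accepting)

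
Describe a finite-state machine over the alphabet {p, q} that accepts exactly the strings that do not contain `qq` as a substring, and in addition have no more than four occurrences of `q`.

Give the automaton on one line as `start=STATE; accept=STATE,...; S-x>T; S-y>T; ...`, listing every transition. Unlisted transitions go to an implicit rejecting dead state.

start=A; accept=A,B,C,E,F,G,H,I; A-p>A; A-q>B; B-p>C; B-q>D; C-p>C; C-q>E; D-p>D; D-q>D; E-p>F; E-q>D; F-p>F; F-q>G; G-p>H; G-q>D; H-p>H; H-q>I; I-p>I; I-q>D

Build one automaton per condition and run them in lockstep. One (3 states) tracks partial matches of the forbidden pattern `qq`; the other (6 states) tracks the count of `q`s, saturating at 5. Each combined state is a pair, one component from each; accept when both components accept. After merging equivalent states the machine shrinks.
9 states suffice.
       p  q 
>* A   A  B 
 * B   C  D 
 * C   C  E 
   D   D  D 
 * E   F  D 
 * F   F  G 
 * G   H  D 
 * H   H  I 
 * I   I  D 
(> = start, * = accepting)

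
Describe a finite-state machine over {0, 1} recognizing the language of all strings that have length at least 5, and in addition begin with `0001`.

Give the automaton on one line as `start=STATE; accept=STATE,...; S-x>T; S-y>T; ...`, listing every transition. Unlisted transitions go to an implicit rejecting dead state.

Run two small machines in parallel and take their product. One (7 states) tracks the input length, saturating at 6; the other (6 states) tracks whether the input so far still matches the prefix `0001`. Each combined state is a pair, one component from each; accept when both components accept. After merging equivalent states the machine shrinks.
        0   1  
>  q0   q1  q2 
   q1   q3  q2 
   q2   q2  q2 
   q3   q4  q2 
   q4   q2  q5 
   q5   q6  q6 
 * q6   q6  q6 
(> = start, * = accepting)

start=q0; accept=q6; q0-0>q1; q0-1>q2; q1-0>q3; q1-1>q2; q2-0>q2; q2-1>q2; q3-0>q4; q3-1>q2; q4-0>q2; q4-1>q5; q5-0>q6; q5-1>q6; q6-0>q6; q6-1>q6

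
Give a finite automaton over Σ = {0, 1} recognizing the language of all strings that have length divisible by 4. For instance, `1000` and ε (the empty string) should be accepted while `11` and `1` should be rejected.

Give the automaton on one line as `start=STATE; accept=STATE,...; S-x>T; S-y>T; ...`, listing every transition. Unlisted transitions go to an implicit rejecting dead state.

start=S0; accept=S0; S0-0>S1; S0-1>S1; S1-0>S2; S1-1>S2; S2-0>S3; S2-1>S3; S3-0>S0; S3-1>S0

Count input length modulo 4: every symbol advances one step around the cycle S0 → S1 → S2 → S3 → S0. Accept at S0.
        0   1  
>* S0   S1  S1 
   S1   S2  S2 
   S2   S3  S3 
   S3   S0  S0 
(> = start, * = accepting)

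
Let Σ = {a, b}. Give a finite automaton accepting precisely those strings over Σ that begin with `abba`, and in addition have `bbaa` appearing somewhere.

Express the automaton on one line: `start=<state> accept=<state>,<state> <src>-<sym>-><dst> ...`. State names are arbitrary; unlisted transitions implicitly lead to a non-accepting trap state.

start=S0 accept=S6 S0-a->S1 S0-b->S2 S1-a->S2 S1-b->S3 S2-a->S2 S2-b->S2 S3-a->S2 S3-b->S4 S4-a->S5 S4-b->S2 S5-a->S6 S5-b->S7 S6-a->S6 S6-b->S6 S7-a->S8 S7-b->S9 S8-a->S8 S8-b->S7 S9-a->S5 S9-b->S9

Run two small machines in parallel and take their product. The first has 6 states tracking whether the input so far still matches the prefix `abba`; the second has 5 states tracking whether and how much of `bbaa` has been seen. A product state is a pair (one from each), accepting exactly when both do. Minimizing collapses redundant product states.
10 states suffice.
        a   b  
>  S0   S1  S2 
   S1   S2  S3 
   S2   S2  S2 
   S3   S2  S4 
   S4   S5  S2 
   S5   S6  S7 
 * S6   S6  S6 
   S7   S8  S9 
   S8   S8  S7 
   S9   S5  S9 
(> = start, * = accepting)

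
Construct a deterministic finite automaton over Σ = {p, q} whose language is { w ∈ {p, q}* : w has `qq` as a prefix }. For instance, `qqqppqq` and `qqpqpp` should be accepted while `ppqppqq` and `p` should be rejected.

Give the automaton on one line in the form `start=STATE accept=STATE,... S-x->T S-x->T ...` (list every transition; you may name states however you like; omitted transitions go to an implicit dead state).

start=s0 accept=s2 s0-p->s3 s0-q->s1 s1-p->s3 s1-q->s2 s2-p->s2 s2-q->s2 s3-p->s3 s3-q->s3

Check the first 2 symbols one by one: s0 through s1 record how many have matched `qq` so far; any wrong symbol goes to the dead state s3. After all 2 match we enter the accepting sink s2.
A 4-state machine:
        p   q  
>  s0   s3  s1 
   s1   s3  s2 
 * s2   s2  s2 
   s3   s3  s3 
(> = start, * = accepting)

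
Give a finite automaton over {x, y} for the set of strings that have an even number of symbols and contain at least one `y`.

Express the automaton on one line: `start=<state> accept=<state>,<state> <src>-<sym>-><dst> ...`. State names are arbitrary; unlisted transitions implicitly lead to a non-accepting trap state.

Build one automaton per condition and run them in lockstep. One (2 states) tracks the input length modulo 2; the other (3 states) tracks the count of `y`s, saturating at 2. Each combined state is a pair, one component from each; accept when both components accept. Minimizing collapses redundant product states.
A 4-state machine:
       x  y 
>  A   B  C 
   B   A  D 
   C   D  D 
 * D   C  C 
(> = start, * = accepting)

start=A accept=D A-x->B A-y->C B-x->A B-y->D C-x->D C-y->D D-x->C D-y->C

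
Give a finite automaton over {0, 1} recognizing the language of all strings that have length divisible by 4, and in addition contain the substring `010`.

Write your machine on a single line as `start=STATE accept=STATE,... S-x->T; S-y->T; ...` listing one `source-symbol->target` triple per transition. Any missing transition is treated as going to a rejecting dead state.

Handle the two conditions separately and then intersect. The first has 4 states tracking the input length modulo 4; the second has 4 states tracking whether and how much of `010` has been seen. A product state is a pair (one from each), accepting exactly when both do.
16 states suffice.
          0    1  
>  q0     q1   q2 
   q1     q3   q4 
   q2     q3   q5 
   q3     q6   q7 
   q4     q8   q9 
   q5     q6   q9 
   q6    q10  q11 
   q7    q12   q0 
   q8    q12  q12 
   q9    q10   q0 
   q10    q1  q13 
   q11   q14   q2 
 * q12   q14  q14 
   q13   q15   q5 
   q14   q15  q15 
   q15    q8   q8 
(> = start, * = accepting)

start=q0; accept=q12; q0-0->q1; q0-1->q2; q1-0->q3; q1-1->q4; q2-0->q3; q2-1->q5; q3-0->q6; q3-1->q7; q4-0->q8; q4-1->q9; q5-0->q6; q5-1->q9; q6-0->q10; q6-1->q11; q7-0->q12; q7-1->q0; q8-0->q12; q8-1->q12; q9-0->q10; q9-1->q0; q10-0->q1; q10-1->q13; q11-0->q14; q11-1->q2; q12-0->q14; q12-1->q14; q13-0->q15; q13-1->q5; q14-0->q15; q14-1->q15; q15-0->q8; q15-1->q8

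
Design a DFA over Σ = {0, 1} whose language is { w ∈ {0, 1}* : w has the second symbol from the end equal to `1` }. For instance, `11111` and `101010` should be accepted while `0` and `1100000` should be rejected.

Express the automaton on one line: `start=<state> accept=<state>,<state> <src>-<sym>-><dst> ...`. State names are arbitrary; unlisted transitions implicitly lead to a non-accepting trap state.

A DFA must remember the last 2 symbols (since which symbol is second-to-last isn't known until the input ends). Use one state per possible window of the last ≤2 symbols; accept from those whose window starts with `1`.
7 states suffice.
        0   1  
>  q0   q1  q2 
   q1   q3  q4 
   q2   q5  q6 
   q3   q3  q4 
   q4   q5  q6 
 * q5   q3  q4 
 * q6   q5  q6 
(> = start, * = accepting)

start=q0 accept=q5,q6 q0-0->q1 q0-1->q2 q1-0->q3 q1-1->q4 q2-0->q5 q2-1->q6 q3-0->q3 q3-1->q4 q4-0->q5 q4-1->q6 q5-0->q3 q5-1->q4 q6-0->q5 q6-1->q6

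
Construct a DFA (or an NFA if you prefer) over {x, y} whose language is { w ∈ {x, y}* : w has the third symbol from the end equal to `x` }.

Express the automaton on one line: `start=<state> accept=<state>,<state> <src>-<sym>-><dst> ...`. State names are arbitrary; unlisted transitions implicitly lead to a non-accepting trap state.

start=q0 accept=q7,q8,q9,q10 q0-x->q1 q0-y->q2 q1-x->q3 q1-y->q4 q2-x->q5 q2-y->q6 q3-x->q7 q3-y->q8 q4-x->q9 q4-y->q10 q5-x->q11 q5-y->q12 q6-x->q13 q6-y->q14 q7-x->q7 q7-y->q8 q8-x->q9 q8-y->q10 q9-x->q11 q9-y->q12 q10-x->q13 q10-y->q14 q11-x->q7 q11-y->q8 q12-x->q9 q12-y->q10 q13-x->q11 q13-y->q12 q14-x->q13 q14-y->q14

Because acceptance depends on a position counted from the end, the machine has to buffer the most recent 3 symbols. Make each state the string of the last up-to-3 symbols read; on input `x` shift the window left and append `x`. Accept when the buffered window has length 3 and begins with `x`.
With 15 states:
          x    y  
>  q0     q1   q2 
   q1     q3   q4 
   q2     q5   q6 
   q3     q7   q8 
   q4     q9  q10 
   q5    q11  q12 
   q6    q13  q14 
 * q7     q7   q8 
 * q8     q9  q10 
 * q9    q11  q12 
 * q10   q13  q14 
   q11    q7   q8 
   q12    q9  q10 
   q13   q11  q12 
   q14   q13  q14 
(> = start, * = accepting)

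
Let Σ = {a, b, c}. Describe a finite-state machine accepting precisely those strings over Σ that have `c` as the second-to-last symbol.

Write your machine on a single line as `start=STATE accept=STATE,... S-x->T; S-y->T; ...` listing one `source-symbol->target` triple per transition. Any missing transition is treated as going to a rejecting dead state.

Because acceptance depends on a position counted from the end, the machine has to buffer the most recent 2 symbols. Make each state the string of the last up-to-2 symbols read; on input `x` shift the window left and append `x`. Accept when the buffered window has length 2 and begins with `c`.
          a    b    c  
>  q0     q1   q2   q3 
   q1     q4   q5   q6 
   q2     q7   q8   q9 
   q3    q10  q11  q12 
   q4     q4   q5   q6 
   q5     q7   q8   q9 
   q6    q10  q11  q12 
   q7     q4   q5   q6 
   q8     q7   q8   q9 
   q9    q10  q11  q12 
 * q10    q4   q5   q6 
 * q11    q7   q8   q9 
 * q12   q10  q11  q12 
(> = start, * = accepting)

start=q0; accept=q10,q11,q12; q0-a->q1; q0-b->q2; q0-c->q3; q1-a->q4; q1-b->q5; q1-c->q6; q2-a->q7; q2-b->q8; q2-c->q9; q3-a->q10; q3-b->q11; q3-c->q12; q4-a->q4; q4-b->q5; q4-c->q6; q5-a->q7; q5-b->q8; q5-c->q9; q6-a->q10; q6-b->q11; q6-c->q12; q7-a->q4; q7-b->q5; q7-c->q6; q8-a->q7; q8-b->q8; q8-c->q9; q9-a->q10; q9-b->q11; q9-c->q12; q10-a->q4; q10-b->q5; q10-c->q6; q11-a->q7; q11-b->q8; q11-c->q9; q12-a->q10; q12-b->q11; q12-c->q12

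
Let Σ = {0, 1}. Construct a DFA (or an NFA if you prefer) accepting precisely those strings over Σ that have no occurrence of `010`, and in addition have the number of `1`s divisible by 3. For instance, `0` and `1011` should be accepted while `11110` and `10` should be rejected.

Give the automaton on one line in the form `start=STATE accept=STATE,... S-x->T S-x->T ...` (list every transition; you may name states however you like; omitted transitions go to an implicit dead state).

Handle the two conditions separately and then intersect. One (4 states) tracks partial matches of the forbidden pattern `010`; the other (3 states) tracks the count of `1`s modulo 3. Each combined state is a pair, one component from each; accept when both components accept.
With 12 states:
          0    1  
>* q0     q1   q2 
 * q1     q1   q3 
   q2     q4   q5 
   q3     q6   q5 
   q4     q4   q7 
   q5     q8   q0 
   q6     q6   q9 
   q7     q9   q0 
   q8     q8  q10 
   q9     q9  q11 
 * q10   q11   q2 
   q11   q11   q6 
(> = start, * = accepting)

start=q0 accept=q0,q1,q10 q0-0->q1 q0-1->q2 q1-0->q1 q1-1->q3 q2-0->q4 q2-1->q5 q3-0->q6 q3-1->q5 q4-0->q4 q4-1->q7 q5-0->q8 q5-1->q0 q6-0->q6 q6-1->q9 q7-0->q9 q7-1->q0 q8-0->q8 q8-1->q10 q9-0->q9 q9-1->q11 q10-0->q11 q10-1->q2 q11-0->q11 q11-1->q6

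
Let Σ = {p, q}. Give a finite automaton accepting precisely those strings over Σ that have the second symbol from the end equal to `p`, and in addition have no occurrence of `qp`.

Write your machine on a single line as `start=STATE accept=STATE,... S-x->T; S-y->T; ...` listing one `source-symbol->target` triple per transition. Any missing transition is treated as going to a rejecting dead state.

start=A; accept=D,E; A-p->B; A-q->C; B-p->D; B-q->E; C-p->F; C-q->G; D-p->D; D-q->E; E-p->F; E-q->G; F-p->H; F-q->I; G-p->F; G-q->G; H-p->H; H-q->I; I-p->F; I-q->J; J-p->F; J-q->J

Run two small machines in parallel and take their product. The first has 7 states tracking the last 2 symbols read; the second has 3 states tracking partial matches of the forbidden pattern `qp`. A product state is a pair (one from each), accepting exactly when both do.
10 states suffice.
       p  q 
>  A   B  C 
   B   D  E 
   C   F  G 
 * D   D  E 
 * E   F  G 
   F   H  I 
   G   F  G 
   H   H  I 
   I   F  J 
   J   F  J 
(> = start, * = accepting)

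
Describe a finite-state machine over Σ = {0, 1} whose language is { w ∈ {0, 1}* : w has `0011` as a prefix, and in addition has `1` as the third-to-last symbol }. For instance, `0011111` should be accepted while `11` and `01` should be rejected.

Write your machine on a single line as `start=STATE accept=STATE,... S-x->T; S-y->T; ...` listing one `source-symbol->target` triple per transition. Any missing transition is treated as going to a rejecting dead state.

Handle the two conditions separately and then intersect. One (6 states) tracks whether the input so far still matches the prefix `0011`; the other (15 states) tracks the last 3 symbols read. Each combined state is a pair, one component from each; accept when both components accept. Equivalent product states are then merged.
A 13-state machine:
          0    1  
>  q0     q1   q2 
   q1     q3   q2 
   q2     q2   q2 
   q3     q2   q4 
   q4     q2   q5 
   q5     q6   q7 
 * q6     q8   q9 
 * q7     q6   q7 
 * q8    q10  q11 
 * q9    q12   q5 
   q10   q10  q11 
   q11   q12   q5 
   q12    q8   q9 
(> = start, * = accepting)

start=q0; accept=q6,q7,q8,q9; q0-0->q1; q0-1->q2; q1-0->q3; q1-1->q2; q2-0->q2; q2-1->q2; q3-0->q2; q3-1->q4; q4-0->q2; q4-1->q5; q5-0->q6; q5-1->q7; q6-0->q8; q6-1->q9; q7-0->q6; q7-1->q7; q8-0->q10; q8-1->q11; q9-0->q12; q9-1->q5; q10-0->q10; q10-1->q11; q11-0->q12; q11-1->q5; q12-0->q8; q12-1->q9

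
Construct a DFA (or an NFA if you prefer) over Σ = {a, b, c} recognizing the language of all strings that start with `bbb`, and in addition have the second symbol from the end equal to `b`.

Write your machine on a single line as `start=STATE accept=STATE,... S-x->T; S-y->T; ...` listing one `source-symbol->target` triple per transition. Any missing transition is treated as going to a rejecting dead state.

start=S0; accept=S14,S15,S16; S0-a->S1; S0-b->S2; S0-c->S3; S1-a->S4; S1-b->S5; S1-c->S6; S2-a->S7; S2-b->S8; S2-c->S9; S3-a->S10; S3-b->S11; S3-c->S12; S4-a->S4; S4-b->S5; S4-c->S6; S5-a->S7; S5-b->S13; S5-c->S9; S6-a->S10; S6-b->S11; S6-c->S12; S7-a->S4; S7-b->S5; S7-c->S6; S8-a->S7; S8-b->S14; S8-c->S9; S9-a->S10; S9-b->S11; S9-c->S12; S10-a->S4; S10-b->S5; S10-c->S6; S11-a->S7; S11-b->S13; S11-c->S9; S12-a->S10; S12-b->S11; S12-c->S12; S13-a->S7; S13-b->S13; S13-c->S9; S14-a->S15; S14-b->S14; S14-c->S16; S15-a->S17; S15-b->S18; S15-c->S19; S16-a->S20; S16-b->S21; S16-c->S22; S17-a->S17; S17-b->S18; S17-c->S19; S18-a->S15; S18-b->S14; S18-c->S16; S19-a->S20; S19-b->S21; S19-c->S22; S20-a->S17; S20-b->S18; S20-c->S19; S21-a->S15; S21-b->S14; S21-c->S16; S22-a->S20; S22-b->S21; S22-c->S22

Build one automaton per condition and run them in lockstep. The first has 5 states tracking whether the input so far still matches the prefix `bbb`; the second has 13 states tracking the last 2 symbols read. A product state is a pair (one from each), accepting exactly when both do.
With 23 states:
          a    b    c  
>  S0     S1   S2   S3 
   S1     S4   S5   S6 
   S2     S7   S8   S9 
   S3    S10  S11  S12 
   S4     S4   S5   S6 
   S5     S7  S13   S9 
   S6    S10  S11  S12 
   S7     S4   S5   S6 
   S8     S7  S14   S9 
   S9    S10  S11  S12 
   S10    S4   S5   S6 
   S11    S7  S13   S9 
   S12   S10  S11  S12 
   S13    S7  S13   S9 
 * S14   S15  S14  S16 
 * S15   S17  S18  S19 
 * S16   S20  S21  S22 
   S17   S17  S18  S19 
   S18   S15  S14  S16 
   S19   S20  S21  S22 
   S20   S17  S18  S19 
   S21   S15  S14  S16 
   S22   S20  S21  S22 
(> = start, * = accepting)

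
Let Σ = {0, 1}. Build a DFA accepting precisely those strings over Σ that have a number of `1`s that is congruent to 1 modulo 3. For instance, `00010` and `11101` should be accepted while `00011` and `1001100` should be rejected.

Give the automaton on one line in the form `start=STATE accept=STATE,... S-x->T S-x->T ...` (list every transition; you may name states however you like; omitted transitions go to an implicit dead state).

Keep the running count of `1`s modulo 3: each `1` advances along the cycle A → B → C → A while other symbols loop. Accept at B.
3 states suffice.
       0  1 
>  A   A  B 
 * B   B  C 
   C   C  A 
(> = start, * = accepting)

start=A accept=B A-0->A A-1->B B-0->B B-1->C C-0->C C-1->A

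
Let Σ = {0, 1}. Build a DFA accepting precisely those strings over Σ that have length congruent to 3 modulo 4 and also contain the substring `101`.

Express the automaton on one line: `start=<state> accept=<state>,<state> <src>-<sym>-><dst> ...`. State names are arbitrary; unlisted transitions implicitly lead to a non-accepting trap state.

Run two small machines in parallel and take their product. One (4 states) tracks the input length modulo 4; the other (4 states) tracks whether and how much of `101` has been seen. Each combined state is a pair, one component from each; accept when both components accept.
16 states suffice.
       0  1 
>  A   B  C 
   B   D  E 
   C   F  E 
   D   G  H 
   E   I  H 
   F   G  J 
   G   A  K 
   H   L  K 
   I   A  M 
 * J   M  M 
   K   N  C 
   L   B  O 
   M   O  O 
   N   D  P 
   O   P  P 
   P   J  J 
(> = start, * = accepting)

start=A accept=J A-0->B A-1->C B-0->D B-1->E C-0->F C-1->E D-0->G D-1->H E-0->I E-1->H F-0->G F-1->J G-0->A G-1->K H-0->L H-1->K I-0->A I-1->M J-0->M J-1->M K-0->N K-1->C L-0->B L-1->O M-0->O M-1->O N-0->D N-1->P O-0->P O-1->P P-0->J P-1->J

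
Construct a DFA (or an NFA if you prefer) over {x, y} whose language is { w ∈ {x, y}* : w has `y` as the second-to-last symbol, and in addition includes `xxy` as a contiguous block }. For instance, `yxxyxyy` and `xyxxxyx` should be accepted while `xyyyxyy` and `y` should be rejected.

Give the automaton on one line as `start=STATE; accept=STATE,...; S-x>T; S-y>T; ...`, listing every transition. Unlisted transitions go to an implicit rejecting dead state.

start=q0; accept=q4,q5; q0-x>q1; q0-y>q0; q1-x>q2; q1-y>q0; q2-x>q2; q2-y>q3; q3-x>q4; q3-y>q5; q4-x>q2; q4-y>q3; q5-x>q4; q5-y>q5

Handle the two conditions separately and then intersect. The first has 7 states tracking the last 2 symbols read; the second has 4 states tracking whether and how much of `xxy` has been seen. A product state is a pair (one from each), accepting exactly when both do. Minimizing collapses redundant product states.
6 states suffice.
        x   y  
>  q0   q1  q0 
   q1   q2  q0 
   q2   q2  q3 
   q3   q4  q5 
 * q4   q2  q3 
 * q5   q4  q5 
(> = start, * = accepting)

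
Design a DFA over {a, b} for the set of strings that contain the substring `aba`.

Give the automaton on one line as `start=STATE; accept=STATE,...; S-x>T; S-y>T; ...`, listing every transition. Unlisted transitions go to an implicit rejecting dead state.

States q0..q2 record the length of the longest prefix of `aba` that matches the current input suffix. Reaching q3 means `aba` has been seen, and we stay there forever. Accept from q3.
A 4-state machine:
        a   b  
>  q0   q1  q0 
   q1   q1  q2 
   q2   q3  q0 
 * q3   q3  q3 
(> = start, * = accepting)

start=q0; accept=q3; q0-a>q1; q0-b>q0; q1-a>q1; q1-b>q2; q2-a>q3; q2-b>q0; q3-a>q3; q3-b>q3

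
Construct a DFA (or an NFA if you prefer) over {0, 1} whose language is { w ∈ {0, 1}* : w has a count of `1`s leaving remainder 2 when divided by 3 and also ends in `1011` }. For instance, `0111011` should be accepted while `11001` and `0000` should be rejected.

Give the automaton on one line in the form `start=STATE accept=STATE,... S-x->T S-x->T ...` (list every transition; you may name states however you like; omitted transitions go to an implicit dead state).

start=s0 accept=s14 s0-0->s0 s0-1->s1 s1-0->s2 s1-1->s3 s2-0->s4 s2-1->s5 s3-0->s6 s3-1->s7 s4-0->s4 s4-1->s3 s5-0->s6 s5-1->s8 s6-0->s9 s6-1->s10 s7-0->s11 s7-1->s1 s8-0->s11 s8-1->s1 s9-0->s9 s9-1->s7 s10-0->s11 s10-1->s12 s11-0->s0 s11-1->s13 s12-0->s2 s12-1->s3 s13-0->s2 s13-1->s14 s14-0->s6 s14-1->s7

Build one automaton per condition and run them in lockstep. One (3 states) tracks the count of `1`s modulo 3; the other (5 states) tracks how much of the suffix `1011` has currently been matched. Each combined state is a pair, one component from each; accept when both components accept.
          0    1  
>  s0     s0   s1 
   s1     s2   s3 
   s2     s4   s5 
   s3     s6   s7 
   s4     s4   s3 
   s5     s6   s8 
   s6     s9  s10 
   s7    s11   s1 
   s8    s11   s1 
   s9     s9   s7 
   s10   s11  s12 
   s11    s0  s13 
   s12    s2   s3 
   s13    s2  s14 
 * s14    s6   s7 
(> = start, * = accepting)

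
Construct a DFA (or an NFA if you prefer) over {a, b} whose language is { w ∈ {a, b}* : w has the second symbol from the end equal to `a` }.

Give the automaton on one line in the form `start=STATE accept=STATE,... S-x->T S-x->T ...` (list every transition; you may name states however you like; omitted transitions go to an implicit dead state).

start=s0 accept=s3,s4 s0-a->s1 s0-b->s2 s1-a->s3 s1-b->s4 s2-a->s5 s2-b->s6 s3-a->s3 s3-b->s4 s4-a->s5 s4-b->s6 s5-a->s3 s5-b->s4 s6-a->s5 s6-b->s6

A DFA must remember the last 2 symbols (since which symbol is second-to-last isn't known until the input ends). Use one state per possible window of the last ≤2 symbols; accept from those whose window starts with `a`.
A 7-state machine:
        a   b  
>  s0   s1  s2 
   s1   s3  s4 
   s2   s5  s6 
 * s3   s3  s4 
 * s4   s5  s6 
   s5   s3  s4 
   s6   s5  s6 
(> = start, * = accepting)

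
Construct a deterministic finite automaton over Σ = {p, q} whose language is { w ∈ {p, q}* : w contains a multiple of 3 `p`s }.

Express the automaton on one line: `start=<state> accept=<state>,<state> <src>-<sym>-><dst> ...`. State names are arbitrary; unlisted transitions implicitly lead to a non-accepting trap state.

The only thing that matters is how many `p`s have appeared, reduced mod 3. Use one state per residue: S0 for 0, …, S2 for 2. Reading `p` moves to the next residue; anything else stays put. S0 is accepting.
3 states suffice.
        p   q  
>* S0   S1  S0 
   S1   S2  S1 
   S2   S0  S2 
(> = start, * = accepting)

start=S0 accept=S0 S0-p->S1 S0-q->S0 S1-p->S2 S1-q->S1 S2-p->S0 S2-q->S2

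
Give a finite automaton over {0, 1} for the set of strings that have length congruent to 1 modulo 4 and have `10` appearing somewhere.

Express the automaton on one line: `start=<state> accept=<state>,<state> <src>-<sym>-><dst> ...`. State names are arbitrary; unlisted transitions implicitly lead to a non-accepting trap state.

Handle the two conditions separately and then intersect. One (4 states) tracks the input length modulo 4; the other (3 states) tracks whether and how much of `10` has been seen. Each combined state is a pair, one component from each; accept when both components accept.
A 12-state machine:
          0    1  
>  q0     q1   q2 
   q1     q3   q4 
   q2     q5   q4 
   q3     q6   q7 
   q4     q8   q7 
   q5     q8   q8 
   q6     q0   q9 
   q7    q10   q9 
   q8    q10  q10 
   q9    q11   q2 
   q10   q11  q11 
 * q11    q5   q5 
(> = start, * = accepting)

start=q0 accept=q11 q0-0->q1 q0-1->q2 q1-0->q3 q1-1->q4 q2-0->q5 q2-1->q4 q3-0->q6 q3-1->q7 q4-0->q8 q4-1->q7 q5-0->q8 q5-1->q8 q6-0->q0 q6-1->q9 q7-0->q10 q7-1->q9 q8-0->q10 q8-1->q10 q9-0->q11 q9-1->q2 q10-0->q11 q10-1->q11 q11-0->q5 q11-1->q5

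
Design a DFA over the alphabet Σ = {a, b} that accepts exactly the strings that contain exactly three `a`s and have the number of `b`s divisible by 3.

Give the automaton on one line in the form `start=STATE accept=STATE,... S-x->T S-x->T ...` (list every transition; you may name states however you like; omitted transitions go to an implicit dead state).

start=q0 accept=q6 q0-a->q1 q0-b->q2 q1-a->q3 q1-b->q4 q2-a->q4 q2-b->q5 q3-a->q6 q3-b->q7 q4-a->q7 q4-b->q8 q5-a->q8 q5-b->q0 q6-a->q9 q6-b->q10 q7-a->q10 q7-b->q11 q8-a->q11 q8-b->q1 q9-a->q9 q9-b->q9 q10-a->q9 q10-b->q12 q11-a->q12 q11-b->q3 q12-a->q9 q12-b->q6

Build one automaton per condition and run them in lockstep. One (5 states) tracks the count of `a`s, saturating at 4; the other (3 states) tracks the count of `b`s modulo 3. Each combined state is a pair, one component from each; accept when both components accept. After merging equivalent states the machine shrinks.
With 13 states:
          a    b  
>  q0     q1   q2 
   q1     q3   q4 
   q2     q4   q5 
   q3     q6   q7 
   q4     q7   q8 
   q5     q8   q0 
 * q6     q9  q10 
   q7    q10  q11 
   q8    q11   q1 
   q9     q9   q9 
   q10    q9  q12 
   q11   q12   q3 
   q12    q9   q6 
(> = start, * = accepting)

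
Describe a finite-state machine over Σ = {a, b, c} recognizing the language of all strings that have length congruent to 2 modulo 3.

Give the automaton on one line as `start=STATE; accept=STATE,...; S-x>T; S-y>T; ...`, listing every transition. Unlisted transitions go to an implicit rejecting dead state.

Only the length mod 3 matters, so use a 3-cycle: from any state, every input symbol moves to the next state, wrapping q2 back to q0. Mark q2 accepting.
        a   b   c  
>  q0   q1  q1  q1 
   q1   q2  q2  q2 
 * q2   q0  q0  q0 
(> = start, * = accepting)

start=q0; accept=q2; q0-a>q1; q0-b>q1; q0-c>q1; q1-a>q2; q1-b>q2; q1-c>q2; q2-a>q0; q2-b>q0; q2-c>q0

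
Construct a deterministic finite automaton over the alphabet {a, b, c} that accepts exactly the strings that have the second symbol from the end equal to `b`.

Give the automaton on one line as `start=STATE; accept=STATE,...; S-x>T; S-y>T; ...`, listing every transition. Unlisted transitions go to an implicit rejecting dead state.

A DFA must remember the last 2 symbols (since which symbol is second-to-last isn't known until the input ends). Use one state per possible window of the last ≤2 symbols; accept from those whose window starts with `b`.
          a    b    c  
>  q0     q1   q2   q3 
   q1     q4   q5   q6 
   q2     q7   q8   q9 
   q3    q10  q11  q12 
   q4     q4   q5   q6 
   q5     q7   q8   q9 
   q6    q10  q11  q12 
 * q7     q4   q5   q6 
 * q8     q7   q8   q9 
 * q9    q10  q11  q12 
   q10    q4   q5   q6 
   q11    q7   q8   q9 
   q12   q10  q11  q12 
(> = start, * = accepting)

start=q0; accept=q7,q8,q9; q0-a>q1; q0-b>q2; q0-c>q3; q1-a>q4; q1-b>q5; q1-c>q6; q2-a>q7; q2-b>q8; q2-c>q9; q3-a>q10; q3-b>q11; q3-c>q12; q4-a>q4; q4-b>q5; q4-c>q6; q5-a>q7; q5-b>q8; q5-c>q9; q6-a>q10; q6-b>q11; q6-c>q12; q7-a>q4; q7-b>q5; q7-c>q6; q8-a>q7; q8-b>q8; q8-c>q9; q9-a>q10; q9-b>q11; q9-c>q12; q10-a>q4; q10-b>q5; q10-c>q6; q11-a>q7; q11-b>q8; q11-c>q9; q12-a>q10; q12-b>q11; q12-c>q12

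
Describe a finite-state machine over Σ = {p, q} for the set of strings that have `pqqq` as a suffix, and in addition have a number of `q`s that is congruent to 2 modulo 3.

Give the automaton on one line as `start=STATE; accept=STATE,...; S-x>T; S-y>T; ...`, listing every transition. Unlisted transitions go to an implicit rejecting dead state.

Build one automaton per condition and run them in lockstep. One (5 states) tracks how much of the suffix `pqqq` has currently been matched; the other (3 states) tracks the count of `q`s modulo 3. Each combined state is a pair, one component from each; accept when both components accept. Minimizing collapses redundant product states.
7 states suffice.
        p   q  
>  S0   S0  S1 
   S1   S1  S2 
   S2   S3  S0 
   S3   S3  S4 
   S4   S0  S5 
   S5   S1  S6 
 * S6   S3  S0 
(> = start, * = accepting)

start=S0; accept=S6; S0-p>S0; S0-q>S1; S1-p>S1; S1-q>S2; S2-p>S3; S2-q>S0; S3-p>S3; S3-q>S4; S4-p>S0; S4-q>S5; S5-p>S1; S5-q>S6; S6-p>S3; S6-q>S0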